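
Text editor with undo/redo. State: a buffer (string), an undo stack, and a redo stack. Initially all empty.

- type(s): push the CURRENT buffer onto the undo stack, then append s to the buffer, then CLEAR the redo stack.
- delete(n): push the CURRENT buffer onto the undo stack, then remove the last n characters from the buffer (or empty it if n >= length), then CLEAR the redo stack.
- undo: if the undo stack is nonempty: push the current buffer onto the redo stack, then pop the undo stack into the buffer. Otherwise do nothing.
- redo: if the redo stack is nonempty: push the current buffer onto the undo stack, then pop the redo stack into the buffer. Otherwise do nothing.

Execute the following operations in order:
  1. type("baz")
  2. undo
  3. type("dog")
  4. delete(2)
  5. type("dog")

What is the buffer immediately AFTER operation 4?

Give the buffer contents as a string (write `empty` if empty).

Answer: d

Derivation:
After op 1 (type): buf='baz' undo_depth=1 redo_depth=0
After op 2 (undo): buf='(empty)' undo_depth=0 redo_depth=1
After op 3 (type): buf='dog' undo_depth=1 redo_depth=0
After op 4 (delete): buf='d' undo_depth=2 redo_depth=0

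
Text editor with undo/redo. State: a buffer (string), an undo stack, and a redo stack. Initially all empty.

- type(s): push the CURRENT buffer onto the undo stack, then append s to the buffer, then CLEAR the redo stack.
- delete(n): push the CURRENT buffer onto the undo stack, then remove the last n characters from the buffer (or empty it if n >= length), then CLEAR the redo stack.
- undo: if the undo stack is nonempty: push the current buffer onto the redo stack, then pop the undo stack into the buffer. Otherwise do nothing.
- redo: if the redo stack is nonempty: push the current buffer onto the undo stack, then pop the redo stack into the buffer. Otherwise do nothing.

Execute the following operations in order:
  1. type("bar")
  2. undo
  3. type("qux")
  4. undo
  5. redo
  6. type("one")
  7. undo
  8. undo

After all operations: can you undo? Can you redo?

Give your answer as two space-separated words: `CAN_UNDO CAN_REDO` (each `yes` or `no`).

Answer: no yes

Derivation:
After op 1 (type): buf='bar' undo_depth=1 redo_depth=0
After op 2 (undo): buf='(empty)' undo_depth=0 redo_depth=1
After op 3 (type): buf='qux' undo_depth=1 redo_depth=0
After op 4 (undo): buf='(empty)' undo_depth=0 redo_depth=1
After op 5 (redo): buf='qux' undo_depth=1 redo_depth=0
After op 6 (type): buf='quxone' undo_depth=2 redo_depth=0
After op 7 (undo): buf='qux' undo_depth=1 redo_depth=1
After op 8 (undo): buf='(empty)' undo_depth=0 redo_depth=2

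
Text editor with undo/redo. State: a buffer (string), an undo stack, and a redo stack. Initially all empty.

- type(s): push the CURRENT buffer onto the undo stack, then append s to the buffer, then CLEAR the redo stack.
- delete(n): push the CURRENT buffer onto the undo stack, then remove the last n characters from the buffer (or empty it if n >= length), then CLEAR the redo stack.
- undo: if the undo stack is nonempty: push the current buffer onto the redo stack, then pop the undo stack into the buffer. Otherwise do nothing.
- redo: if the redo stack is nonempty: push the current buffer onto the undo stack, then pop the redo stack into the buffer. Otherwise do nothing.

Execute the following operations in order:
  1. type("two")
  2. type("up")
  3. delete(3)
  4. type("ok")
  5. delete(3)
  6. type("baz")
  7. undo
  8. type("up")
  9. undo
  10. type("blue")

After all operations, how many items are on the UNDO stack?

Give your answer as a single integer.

After op 1 (type): buf='two' undo_depth=1 redo_depth=0
After op 2 (type): buf='twoup' undo_depth=2 redo_depth=0
After op 3 (delete): buf='tw' undo_depth=3 redo_depth=0
After op 4 (type): buf='twok' undo_depth=4 redo_depth=0
After op 5 (delete): buf='t' undo_depth=5 redo_depth=0
After op 6 (type): buf='tbaz' undo_depth=6 redo_depth=0
After op 7 (undo): buf='t' undo_depth=5 redo_depth=1
After op 8 (type): buf='tup' undo_depth=6 redo_depth=0
After op 9 (undo): buf='t' undo_depth=5 redo_depth=1
After op 10 (type): buf='tblue' undo_depth=6 redo_depth=0

Answer: 6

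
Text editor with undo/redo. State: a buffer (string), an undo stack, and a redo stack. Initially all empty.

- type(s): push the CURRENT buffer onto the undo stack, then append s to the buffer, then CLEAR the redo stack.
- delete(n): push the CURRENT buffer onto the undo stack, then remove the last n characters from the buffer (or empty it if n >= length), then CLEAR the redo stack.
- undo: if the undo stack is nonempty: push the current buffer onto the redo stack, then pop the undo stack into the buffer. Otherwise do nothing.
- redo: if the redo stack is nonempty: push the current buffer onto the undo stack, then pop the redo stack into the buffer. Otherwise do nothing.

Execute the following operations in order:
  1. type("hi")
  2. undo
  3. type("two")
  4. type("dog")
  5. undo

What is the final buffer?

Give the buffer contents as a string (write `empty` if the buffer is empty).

Answer: two

Derivation:
After op 1 (type): buf='hi' undo_depth=1 redo_depth=0
After op 2 (undo): buf='(empty)' undo_depth=0 redo_depth=1
After op 3 (type): buf='two' undo_depth=1 redo_depth=0
After op 4 (type): buf='twodog' undo_depth=2 redo_depth=0
After op 5 (undo): buf='two' undo_depth=1 redo_depth=1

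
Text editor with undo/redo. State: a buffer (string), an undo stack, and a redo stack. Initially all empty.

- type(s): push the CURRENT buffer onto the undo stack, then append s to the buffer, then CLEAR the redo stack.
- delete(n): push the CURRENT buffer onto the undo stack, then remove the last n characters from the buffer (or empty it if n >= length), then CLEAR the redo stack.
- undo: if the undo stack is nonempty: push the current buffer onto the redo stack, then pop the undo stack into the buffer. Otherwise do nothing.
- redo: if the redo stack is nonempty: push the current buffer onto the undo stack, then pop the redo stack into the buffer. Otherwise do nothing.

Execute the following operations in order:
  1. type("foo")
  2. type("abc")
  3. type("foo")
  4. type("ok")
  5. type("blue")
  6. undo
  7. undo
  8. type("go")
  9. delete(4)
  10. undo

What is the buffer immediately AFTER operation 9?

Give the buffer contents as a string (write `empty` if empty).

Answer: fooabcf

Derivation:
After op 1 (type): buf='foo' undo_depth=1 redo_depth=0
After op 2 (type): buf='fooabc' undo_depth=2 redo_depth=0
After op 3 (type): buf='fooabcfoo' undo_depth=3 redo_depth=0
After op 4 (type): buf='fooabcfoook' undo_depth=4 redo_depth=0
After op 5 (type): buf='fooabcfoookblue' undo_depth=5 redo_depth=0
After op 6 (undo): buf='fooabcfoook' undo_depth=4 redo_depth=1
After op 7 (undo): buf='fooabcfoo' undo_depth=3 redo_depth=2
After op 8 (type): buf='fooabcfoogo' undo_depth=4 redo_depth=0
After op 9 (delete): buf='fooabcf' undo_depth=5 redo_depth=0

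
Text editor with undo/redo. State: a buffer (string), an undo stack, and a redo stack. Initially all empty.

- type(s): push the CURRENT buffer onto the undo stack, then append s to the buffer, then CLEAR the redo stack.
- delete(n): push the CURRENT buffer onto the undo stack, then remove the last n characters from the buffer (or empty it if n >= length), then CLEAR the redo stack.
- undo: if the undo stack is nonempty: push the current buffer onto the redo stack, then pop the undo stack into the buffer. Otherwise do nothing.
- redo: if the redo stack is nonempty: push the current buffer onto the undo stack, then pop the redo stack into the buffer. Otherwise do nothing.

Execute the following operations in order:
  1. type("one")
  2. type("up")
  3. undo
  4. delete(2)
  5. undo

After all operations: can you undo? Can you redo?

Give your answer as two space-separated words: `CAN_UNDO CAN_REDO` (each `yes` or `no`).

After op 1 (type): buf='one' undo_depth=1 redo_depth=0
After op 2 (type): buf='oneup' undo_depth=2 redo_depth=0
After op 3 (undo): buf='one' undo_depth=1 redo_depth=1
After op 4 (delete): buf='o' undo_depth=2 redo_depth=0
After op 5 (undo): buf='one' undo_depth=1 redo_depth=1

Answer: yes yes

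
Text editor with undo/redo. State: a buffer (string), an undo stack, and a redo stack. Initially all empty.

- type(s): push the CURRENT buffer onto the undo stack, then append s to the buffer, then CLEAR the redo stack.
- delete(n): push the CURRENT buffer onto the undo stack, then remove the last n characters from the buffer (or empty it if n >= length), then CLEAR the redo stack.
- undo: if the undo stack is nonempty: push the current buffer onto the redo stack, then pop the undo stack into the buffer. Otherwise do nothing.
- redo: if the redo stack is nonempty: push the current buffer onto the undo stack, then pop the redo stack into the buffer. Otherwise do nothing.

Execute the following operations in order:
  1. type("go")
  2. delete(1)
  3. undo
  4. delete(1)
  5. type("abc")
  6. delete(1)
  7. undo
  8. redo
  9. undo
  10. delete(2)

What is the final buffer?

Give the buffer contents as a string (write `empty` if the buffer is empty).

Answer: ga

Derivation:
After op 1 (type): buf='go' undo_depth=1 redo_depth=0
After op 2 (delete): buf='g' undo_depth=2 redo_depth=0
After op 3 (undo): buf='go' undo_depth=1 redo_depth=1
After op 4 (delete): buf='g' undo_depth=2 redo_depth=0
After op 5 (type): buf='gabc' undo_depth=3 redo_depth=0
After op 6 (delete): buf='gab' undo_depth=4 redo_depth=0
After op 7 (undo): buf='gabc' undo_depth=3 redo_depth=1
After op 8 (redo): buf='gab' undo_depth=4 redo_depth=0
After op 9 (undo): buf='gabc' undo_depth=3 redo_depth=1
After op 10 (delete): buf='ga' undo_depth=4 redo_depth=0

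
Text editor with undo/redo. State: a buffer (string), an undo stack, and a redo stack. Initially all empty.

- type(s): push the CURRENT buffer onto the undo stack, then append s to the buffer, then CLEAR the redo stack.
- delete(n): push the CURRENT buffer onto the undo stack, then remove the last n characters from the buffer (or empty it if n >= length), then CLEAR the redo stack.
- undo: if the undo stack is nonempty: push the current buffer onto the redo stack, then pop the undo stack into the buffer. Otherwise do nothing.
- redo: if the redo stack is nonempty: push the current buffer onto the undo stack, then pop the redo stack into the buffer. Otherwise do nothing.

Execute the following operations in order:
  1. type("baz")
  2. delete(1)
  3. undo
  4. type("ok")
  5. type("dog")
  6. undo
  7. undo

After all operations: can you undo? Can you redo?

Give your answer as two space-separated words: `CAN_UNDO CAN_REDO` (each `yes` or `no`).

After op 1 (type): buf='baz' undo_depth=1 redo_depth=0
After op 2 (delete): buf='ba' undo_depth=2 redo_depth=0
After op 3 (undo): buf='baz' undo_depth=1 redo_depth=1
After op 4 (type): buf='bazok' undo_depth=2 redo_depth=0
After op 5 (type): buf='bazokdog' undo_depth=3 redo_depth=0
After op 6 (undo): buf='bazok' undo_depth=2 redo_depth=1
After op 7 (undo): buf='baz' undo_depth=1 redo_depth=2

Answer: yes yes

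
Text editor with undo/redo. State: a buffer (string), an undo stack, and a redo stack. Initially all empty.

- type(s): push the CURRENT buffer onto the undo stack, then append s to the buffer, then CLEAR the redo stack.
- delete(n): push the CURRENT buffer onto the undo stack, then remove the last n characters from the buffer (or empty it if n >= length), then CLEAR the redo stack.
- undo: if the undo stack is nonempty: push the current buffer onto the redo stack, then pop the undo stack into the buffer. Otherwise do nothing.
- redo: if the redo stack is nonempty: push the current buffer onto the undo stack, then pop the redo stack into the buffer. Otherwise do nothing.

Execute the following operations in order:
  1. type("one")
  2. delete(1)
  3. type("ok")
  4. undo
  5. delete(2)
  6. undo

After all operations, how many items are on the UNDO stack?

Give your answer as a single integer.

Answer: 2

Derivation:
After op 1 (type): buf='one' undo_depth=1 redo_depth=0
After op 2 (delete): buf='on' undo_depth=2 redo_depth=0
After op 3 (type): buf='onok' undo_depth=3 redo_depth=0
After op 4 (undo): buf='on' undo_depth=2 redo_depth=1
After op 5 (delete): buf='(empty)' undo_depth=3 redo_depth=0
After op 6 (undo): buf='on' undo_depth=2 redo_depth=1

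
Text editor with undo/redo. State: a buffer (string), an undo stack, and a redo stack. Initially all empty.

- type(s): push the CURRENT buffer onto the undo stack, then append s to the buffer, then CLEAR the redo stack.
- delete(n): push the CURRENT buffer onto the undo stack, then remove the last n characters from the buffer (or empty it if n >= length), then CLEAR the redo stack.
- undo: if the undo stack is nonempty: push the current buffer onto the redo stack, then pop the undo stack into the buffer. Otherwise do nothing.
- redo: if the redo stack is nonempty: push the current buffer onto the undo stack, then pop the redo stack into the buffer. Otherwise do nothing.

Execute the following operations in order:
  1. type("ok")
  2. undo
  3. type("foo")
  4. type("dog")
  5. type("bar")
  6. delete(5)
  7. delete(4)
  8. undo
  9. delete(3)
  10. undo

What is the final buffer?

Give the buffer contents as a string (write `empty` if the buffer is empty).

After op 1 (type): buf='ok' undo_depth=1 redo_depth=0
After op 2 (undo): buf='(empty)' undo_depth=0 redo_depth=1
After op 3 (type): buf='foo' undo_depth=1 redo_depth=0
After op 4 (type): buf='foodog' undo_depth=2 redo_depth=0
After op 5 (type): buf='foodogbar' undo_depth=3 redo_depth=0
After op 6 (delete): buf='food' undo_depth=4 redo_depth=0
After op 7 (delete): buf='(empty)' undo_depth=5 redo_depth=0
After op 8 (undo): buf='food' undo_depth=4 redo_depth=1
After op 9 (delete): buf='f' undo_depth=5 redo_depth=0
After op 10 (undo): buf='food' undo_depth=4 redo_depth=1

Answer: food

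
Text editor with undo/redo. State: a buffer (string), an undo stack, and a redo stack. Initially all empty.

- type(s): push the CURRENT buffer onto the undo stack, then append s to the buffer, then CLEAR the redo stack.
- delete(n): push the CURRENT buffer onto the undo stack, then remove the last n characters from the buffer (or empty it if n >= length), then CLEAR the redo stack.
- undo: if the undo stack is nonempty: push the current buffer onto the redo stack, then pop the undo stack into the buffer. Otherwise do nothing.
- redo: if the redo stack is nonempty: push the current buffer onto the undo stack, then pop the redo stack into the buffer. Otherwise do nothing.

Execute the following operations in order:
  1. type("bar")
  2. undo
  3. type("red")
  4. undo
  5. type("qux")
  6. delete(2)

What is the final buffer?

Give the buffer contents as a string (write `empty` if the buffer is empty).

After op 1 (type): buf='bar' undo_depth=1 redo_depth=0
After op 2 (undo): buf='(empty)' undo_depth=0 redo_depth=1
After op 3 (type): buf='red' undo_depth=1 redo_depth=0
After op 4 (undo): buf='(empty)' undo_depth=0 redo_depth=1
After op 5 (type): buf='qux' undo_depth=1 redo_depth=0
After op 6 (delete): buf='q' undo_depth=2 redo_depth=0

Answer: q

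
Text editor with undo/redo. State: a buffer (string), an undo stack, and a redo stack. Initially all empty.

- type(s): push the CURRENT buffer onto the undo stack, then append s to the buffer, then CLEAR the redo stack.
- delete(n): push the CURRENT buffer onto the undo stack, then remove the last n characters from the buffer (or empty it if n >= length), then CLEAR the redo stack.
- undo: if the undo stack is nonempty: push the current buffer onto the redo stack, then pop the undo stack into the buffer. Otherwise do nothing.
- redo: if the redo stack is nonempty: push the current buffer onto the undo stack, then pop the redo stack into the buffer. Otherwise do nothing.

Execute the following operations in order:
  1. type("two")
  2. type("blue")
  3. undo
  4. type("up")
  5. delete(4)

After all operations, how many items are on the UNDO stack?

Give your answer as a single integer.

After op 1 (type): buf='two' undo_depth=1 redo_depth=0
After op 2 (type): buf='twoblue' undo_depth=2 redo_depth=0
After op 3 (undo): buf='two' undo_depth=1 redo_depth=1
After op 4 (type): buf='twoup' undo_depth=2 redo_depth=0
After op 5 (delete): buf='t' undo_depth=3 redo_depth=0

Answer: 3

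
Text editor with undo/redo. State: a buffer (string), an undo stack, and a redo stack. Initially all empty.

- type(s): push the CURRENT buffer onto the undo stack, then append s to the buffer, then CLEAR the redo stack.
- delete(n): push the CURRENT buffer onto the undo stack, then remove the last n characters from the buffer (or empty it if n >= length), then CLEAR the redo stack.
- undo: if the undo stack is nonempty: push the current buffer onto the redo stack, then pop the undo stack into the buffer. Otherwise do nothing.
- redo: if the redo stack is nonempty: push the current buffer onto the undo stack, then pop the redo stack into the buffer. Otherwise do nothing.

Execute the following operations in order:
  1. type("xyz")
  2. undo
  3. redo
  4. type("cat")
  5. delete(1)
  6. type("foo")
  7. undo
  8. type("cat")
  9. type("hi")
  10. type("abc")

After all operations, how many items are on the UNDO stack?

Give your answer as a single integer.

Answer: 6

Derivation:
After op 1 (type): buf='xyz' undo_depth=1 redo_depth=0
After op 2 (undo): buf='(empty)' undo_depth=0 redo_depth=1
After op 3 (redo): buf='xyz' undo_depth=1 redo_depth=0
After op 4 (type): buf='xyzcat' undo_depth=2 redo_depth=0
After op 5 (delete): buf='xyzca' undo_depth=3 redo_depth=0
After op 6 (type): buf='xyzcafoo' undo_depth=4 redo_depth=0
After op 7 (undo): buf='xyzca' undo_depth=3 redo_depth=1
After op 8 (type): buf='xyzcacat' undo_depth=4 redo_depth=0
After op 9 (type): buf='xyzcacathi' undo_depth=5 redo_depth=0
After op 10 (type): buf='xyzcacathiabc' undo_depth=6 redo_depth=0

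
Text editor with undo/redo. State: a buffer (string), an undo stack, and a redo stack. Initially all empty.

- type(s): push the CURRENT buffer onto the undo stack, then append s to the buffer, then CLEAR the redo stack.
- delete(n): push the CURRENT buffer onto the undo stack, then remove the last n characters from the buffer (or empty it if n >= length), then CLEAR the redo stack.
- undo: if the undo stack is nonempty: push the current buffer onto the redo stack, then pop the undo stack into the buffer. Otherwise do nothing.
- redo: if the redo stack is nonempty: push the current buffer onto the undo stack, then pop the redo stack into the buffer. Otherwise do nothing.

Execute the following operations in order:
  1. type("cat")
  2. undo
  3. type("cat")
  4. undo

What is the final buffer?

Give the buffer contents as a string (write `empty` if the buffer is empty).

After op 1 (type): buf='cat' undo_depth=1 redo_depth=0
After op 2 (undo): buf='(empty)' undo_depth=0 redo_depth=1
After op 3 (type): buf='cat' undo_depth=1 redo_depth=0
After op 4 (undo): buf='(empty)' undo_depth=0 redo_depth=1

Answer: empty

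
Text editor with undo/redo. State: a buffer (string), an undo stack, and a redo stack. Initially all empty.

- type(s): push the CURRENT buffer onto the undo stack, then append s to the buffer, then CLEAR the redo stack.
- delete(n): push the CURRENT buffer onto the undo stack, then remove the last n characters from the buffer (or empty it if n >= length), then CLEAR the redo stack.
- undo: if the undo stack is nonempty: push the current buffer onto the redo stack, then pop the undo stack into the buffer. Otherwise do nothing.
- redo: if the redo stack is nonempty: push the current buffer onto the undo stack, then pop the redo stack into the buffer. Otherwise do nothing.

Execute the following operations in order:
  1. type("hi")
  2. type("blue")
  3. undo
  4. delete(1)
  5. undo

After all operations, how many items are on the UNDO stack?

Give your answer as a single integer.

After op 1 (type): buf='hi' undo_depth=1 redo_depth=0
After op 2 (type): buf='hiblue' undo_depth=2 redo_depth=0
After op 3 (undo): buf='hi' undo_depth=1 redo_depth=1
After op 4 (delete): buf='h' undo_depth=2 redo_depth=0
After op 5 (undo): buf='hi' undo_depth=1 redo_depth=1

Answer: 1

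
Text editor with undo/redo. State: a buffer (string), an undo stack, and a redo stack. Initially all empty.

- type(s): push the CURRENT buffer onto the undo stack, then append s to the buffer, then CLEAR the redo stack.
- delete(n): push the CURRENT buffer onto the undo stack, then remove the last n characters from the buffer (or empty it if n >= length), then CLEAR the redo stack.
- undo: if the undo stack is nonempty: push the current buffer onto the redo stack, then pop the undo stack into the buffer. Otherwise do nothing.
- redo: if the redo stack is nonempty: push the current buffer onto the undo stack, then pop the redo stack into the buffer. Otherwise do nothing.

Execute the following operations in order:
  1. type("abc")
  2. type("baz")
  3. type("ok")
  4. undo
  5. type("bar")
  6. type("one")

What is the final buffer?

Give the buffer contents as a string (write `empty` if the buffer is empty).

Answer: abcbazbarone

Derivation:
After op 1 (type): buf='abc' undo_depth=1 redo_depth=0
After op 2 (type): buf='abcbaz' undo_depth=2 redo_depth=0
After op 3 (type): buf='abcbazok' undo_depth=3 redo_depth=0
After op 4 (undo): buf='abcbaz' undo_depth=2 redo_depth=1
After op 5 (type): buf='abcbazbar' undo_depth=3 redo_depth=0
After op 6 (type): buf='abcbazbarone' undo_depth=4 redo_depth=0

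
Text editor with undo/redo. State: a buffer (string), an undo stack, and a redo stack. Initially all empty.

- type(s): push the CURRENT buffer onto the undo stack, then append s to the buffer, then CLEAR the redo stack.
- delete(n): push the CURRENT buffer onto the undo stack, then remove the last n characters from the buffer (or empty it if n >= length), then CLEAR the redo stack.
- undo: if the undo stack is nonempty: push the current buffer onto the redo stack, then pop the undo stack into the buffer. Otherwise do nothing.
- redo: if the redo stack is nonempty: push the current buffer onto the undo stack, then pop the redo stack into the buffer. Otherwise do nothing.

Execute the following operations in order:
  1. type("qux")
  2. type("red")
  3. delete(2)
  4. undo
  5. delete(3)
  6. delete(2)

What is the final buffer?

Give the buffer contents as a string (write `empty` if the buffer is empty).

After op 1 (type): buf='qux' undo_depth=1 redo_depth=0
After op 2 (type): buf='quxred' undo_depth=2 redo_depth=0
After op 3 (delete): buf='quxr' undo_depth=3 redo_depth=0
After op 4 (undo): buf='quxred' undo_depth=2 redo_depth=1
After op 5 (delete): buf='qux' undo_depth=3 redo_depth=0
After op 6 (delete): buf='q' undo_depth=4 redo_depth=0

Answer: q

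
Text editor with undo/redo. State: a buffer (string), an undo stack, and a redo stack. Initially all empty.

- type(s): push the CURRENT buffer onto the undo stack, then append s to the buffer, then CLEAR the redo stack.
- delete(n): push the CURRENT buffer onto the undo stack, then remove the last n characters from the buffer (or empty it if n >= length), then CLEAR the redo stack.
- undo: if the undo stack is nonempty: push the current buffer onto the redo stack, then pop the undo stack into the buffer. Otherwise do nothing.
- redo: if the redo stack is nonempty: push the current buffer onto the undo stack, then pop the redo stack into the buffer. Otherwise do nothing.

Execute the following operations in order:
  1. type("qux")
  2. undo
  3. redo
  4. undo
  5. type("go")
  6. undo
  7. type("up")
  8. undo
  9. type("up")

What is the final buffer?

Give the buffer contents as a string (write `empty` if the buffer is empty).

After op 1 (type): buf='qux' undo_depth=1 redo_depth=0
After op 2 (undo): buf='(empty)' undo_depth=0 redo_depth=1
After op 3 (redo): buf='qux' undo_depth=1 redo_depth=0
After op 4 (undo): buf='(empty)' undo_depth=0 redo_depth=1
After op 5 (type): buf='go' undo_depth=1 redo_depth=0
After op 6 (undo): buf='(empty)' undo_depth=0 redo_depth=1
After op 7 (type): buf='up' undo_depth=1 redo_depth=0
After op 8 (undo): buf='(empty)' undo_depth=0 redo_depth=1
After op 9 (type): buf='up' undo_depth=1 redo_depth=0

Answer: up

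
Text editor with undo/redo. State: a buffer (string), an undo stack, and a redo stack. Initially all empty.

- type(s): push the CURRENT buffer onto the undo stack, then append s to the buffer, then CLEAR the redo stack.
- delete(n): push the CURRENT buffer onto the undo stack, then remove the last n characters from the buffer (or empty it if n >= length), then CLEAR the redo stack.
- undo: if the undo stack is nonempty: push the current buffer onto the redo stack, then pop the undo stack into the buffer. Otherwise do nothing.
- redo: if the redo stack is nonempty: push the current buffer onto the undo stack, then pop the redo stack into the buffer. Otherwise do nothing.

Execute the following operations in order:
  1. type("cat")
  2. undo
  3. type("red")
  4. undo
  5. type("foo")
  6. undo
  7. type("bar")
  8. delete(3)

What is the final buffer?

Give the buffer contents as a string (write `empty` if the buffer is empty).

After op 1 (type): buf='cat' undo_depth=1 redo_depth=0
After op 2 (undo): buf='(empty)' undo_depth=0 redo_depth=1
After op 3 (type): buf='red' undo_depth=1 redo_depth=0
After op 4 (undo): buf='(empty)' undo_depth=0 redo_depth=1
After op 5 (type): buf='foo' undo_depth=1 redo_depth=0
After op 6 (undo): buf='(empty)' undo_depth=0 redo_depth=1
After op 7 (type): buf='bar' undo_depth=1 redo_depth=0
After op 8 (delete): buf='(empty)' undo_depth=2 redo_depth=0

Answer: empty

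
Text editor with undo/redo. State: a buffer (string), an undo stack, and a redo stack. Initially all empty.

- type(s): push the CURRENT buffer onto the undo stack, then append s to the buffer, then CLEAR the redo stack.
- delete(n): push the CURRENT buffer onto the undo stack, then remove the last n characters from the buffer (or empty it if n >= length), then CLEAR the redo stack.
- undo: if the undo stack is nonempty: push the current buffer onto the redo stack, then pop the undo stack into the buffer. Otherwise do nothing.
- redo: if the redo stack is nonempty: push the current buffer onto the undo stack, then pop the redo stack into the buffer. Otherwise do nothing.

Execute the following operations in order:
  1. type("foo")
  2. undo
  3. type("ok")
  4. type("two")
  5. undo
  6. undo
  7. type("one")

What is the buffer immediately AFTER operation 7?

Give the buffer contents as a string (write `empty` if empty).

Answer: one

Derivation:
After op 1 (type): buf='foo' undo_depth=1 redo_depth=0
After op 2 (undo): buf='(empty)' undo_depth=0 redo_depth=1
After op 3 (type): buf='ok' undo_depth=1 redo_depth=0
After op 4 (type): buf='oktwo' undo_depth=2 redo_depth=0
After op 5 (undo): buf='ok' undo_depth=1 redo_depth=1
After op 6 (undo): buf='(empty)' undo_depth=0 redo_depth=2
After op 7 (type): buf='one' undo_depth=1 redo_depth=0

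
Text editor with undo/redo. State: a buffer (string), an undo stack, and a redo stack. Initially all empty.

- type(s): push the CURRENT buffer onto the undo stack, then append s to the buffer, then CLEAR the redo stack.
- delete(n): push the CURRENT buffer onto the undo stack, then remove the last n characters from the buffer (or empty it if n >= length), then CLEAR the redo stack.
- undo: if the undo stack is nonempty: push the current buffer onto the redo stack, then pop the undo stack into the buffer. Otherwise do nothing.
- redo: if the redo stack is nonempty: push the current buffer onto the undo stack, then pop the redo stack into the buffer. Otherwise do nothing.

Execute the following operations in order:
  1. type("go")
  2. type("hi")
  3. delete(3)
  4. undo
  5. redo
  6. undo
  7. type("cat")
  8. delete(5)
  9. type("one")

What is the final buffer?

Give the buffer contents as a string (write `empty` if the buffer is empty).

After op 1 (type): buf='go' undo_depth=1 redo_depth=0
After op 2 (type): buf='gohi' undo_depth=2 redo_depth=0
After op 3 (delete): buf='g' undo_depth=3 redo_depth=0
After op 4 (undo): buf='gohi' undo_depth=2 redo_depth=1
After op 5 (redo): buf='g' undo_depth=3 redo_depth=0
After op 6 (undo): buf='gohi' undo_depth=2 redo_depth=1
After op 7 (type): buf='gohicat' undo_depth=3 redo_depth=0
After op 8 (delete): buf='go' undo_depth=4 redo_depth=0
After op 9 (type): buf='goone' undo_depth=5 redo_depth=0

Answer: goone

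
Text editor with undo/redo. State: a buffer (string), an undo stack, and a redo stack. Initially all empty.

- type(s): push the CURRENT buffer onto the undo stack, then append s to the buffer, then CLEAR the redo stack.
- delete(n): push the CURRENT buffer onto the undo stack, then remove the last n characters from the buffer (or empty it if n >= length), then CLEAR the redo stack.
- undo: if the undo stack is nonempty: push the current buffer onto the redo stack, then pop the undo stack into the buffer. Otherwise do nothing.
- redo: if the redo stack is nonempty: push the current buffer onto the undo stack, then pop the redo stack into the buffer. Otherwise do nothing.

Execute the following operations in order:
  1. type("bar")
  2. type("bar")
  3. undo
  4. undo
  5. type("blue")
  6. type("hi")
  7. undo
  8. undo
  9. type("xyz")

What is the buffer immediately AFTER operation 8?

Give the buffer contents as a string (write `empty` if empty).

After op 1 (type): buf='bar' undo_depth=1 redo_depth=0
After op 2 (type): buf='barbar' undo_depth=2 redo_depth=0
After op 3 (undo): buf='bar' undo_depth=1 redo_depth=1
After op 4 (undo): buf='(empty)' undo_depth=0 redo_depth=2
After op 5 (type): buf='blue' undo_depth=1 redo_depth=0
After op 6 (type): buf='bluehi' undo_depth=2 redo_depth=0
After op 7 (undo): buf='blue' undo_depth=1 redo_depth=1
After op 8 (undo): buf='(empty)' undo_depth=0 redo_depth=2

Answer: empty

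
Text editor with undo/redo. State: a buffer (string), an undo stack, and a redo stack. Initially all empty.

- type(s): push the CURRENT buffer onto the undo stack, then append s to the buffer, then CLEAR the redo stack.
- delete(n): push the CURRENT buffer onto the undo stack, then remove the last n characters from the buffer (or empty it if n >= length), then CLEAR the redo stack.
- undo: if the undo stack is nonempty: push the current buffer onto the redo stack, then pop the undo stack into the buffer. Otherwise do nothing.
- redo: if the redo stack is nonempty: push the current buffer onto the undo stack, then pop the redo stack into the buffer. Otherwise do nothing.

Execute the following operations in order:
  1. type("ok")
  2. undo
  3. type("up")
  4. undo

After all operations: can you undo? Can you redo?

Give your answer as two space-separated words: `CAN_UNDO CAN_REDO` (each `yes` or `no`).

Answer: no yes

Derivation:
After op 1 (type): buf='ok' undo_depth=1 redo_depth=0
After op 2 (undo): buf='(empty)' undo_depth=0 redo_depth=1
After op 3 (type): buf='up' undo_depth=1 redo_depth=0
After op 4 (undo): buf='(empty)' undo_depth=0 redo_depth=1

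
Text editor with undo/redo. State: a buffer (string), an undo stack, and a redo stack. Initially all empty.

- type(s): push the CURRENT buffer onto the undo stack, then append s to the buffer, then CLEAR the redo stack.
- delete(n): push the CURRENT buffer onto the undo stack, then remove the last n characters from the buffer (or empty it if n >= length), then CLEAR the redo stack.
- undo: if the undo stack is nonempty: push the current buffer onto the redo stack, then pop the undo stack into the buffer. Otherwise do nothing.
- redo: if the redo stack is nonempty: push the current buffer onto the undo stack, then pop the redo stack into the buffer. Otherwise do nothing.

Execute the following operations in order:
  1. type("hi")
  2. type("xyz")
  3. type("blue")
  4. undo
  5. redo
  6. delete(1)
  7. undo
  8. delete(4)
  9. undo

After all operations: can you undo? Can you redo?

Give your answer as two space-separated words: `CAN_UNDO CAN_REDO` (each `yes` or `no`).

Answer: yes yes

Derivation:
After op 1 (type): buf='hi' undo_depth=1 redo_depth=0
After op 2 (type): buf='hixyz' undo_depth=2 redo_depth=0
After op 3 (type): buf='hixyzblue' undo_depth=3 redo_depth=0
After op 4 (undo): buf='hixyz' undo_depth=2 redo_depth=1
After op 5 (redo): buf='hixyzblue' undo_depth=3 redo_depth=0
After op 6 (delete): buf='hixyzblu' undo_depth=4 redo_depth=0
After op 7 (undo): buf='hixyzblue' undo_depth=3 redo_depth=1
After op 8 (delete): buf='hixyz' undo_depth=4 redo_depth=0
After op 9 (undo): buf='hixyzblue' undo_depth=3 redo_depth=1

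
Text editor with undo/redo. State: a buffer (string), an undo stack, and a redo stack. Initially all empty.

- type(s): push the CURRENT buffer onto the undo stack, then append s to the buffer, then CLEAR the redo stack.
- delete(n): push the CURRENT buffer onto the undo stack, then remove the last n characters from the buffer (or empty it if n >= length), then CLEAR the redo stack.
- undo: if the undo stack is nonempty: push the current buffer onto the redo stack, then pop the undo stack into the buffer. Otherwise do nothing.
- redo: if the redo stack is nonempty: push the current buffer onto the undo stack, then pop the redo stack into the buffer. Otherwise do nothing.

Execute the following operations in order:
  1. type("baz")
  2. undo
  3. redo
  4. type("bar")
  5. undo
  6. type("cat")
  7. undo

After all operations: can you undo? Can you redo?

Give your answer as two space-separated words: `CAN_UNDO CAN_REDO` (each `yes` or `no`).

After op 1 (type): buf='baz' undo_depth=1 redo_depth=0
After op 2 (undo): buf='(empty)' undo_depth=0 redo_depth=1
After op 3 (redo): buf='baz' undo_depth=1 redo_depth=0
After op 4 (type): buf='bazbar' undo_depth=2 redo_depth=0
After op 5 (undo): buf='baz' undo_depth=1 redo_depth=1
After op 6 (type): buf='bazcat' undo_depth=2 redo_depth=0
After op 7 (undo): buf='baz' undo_depth=1 redo_depth=1

Answer: yes yes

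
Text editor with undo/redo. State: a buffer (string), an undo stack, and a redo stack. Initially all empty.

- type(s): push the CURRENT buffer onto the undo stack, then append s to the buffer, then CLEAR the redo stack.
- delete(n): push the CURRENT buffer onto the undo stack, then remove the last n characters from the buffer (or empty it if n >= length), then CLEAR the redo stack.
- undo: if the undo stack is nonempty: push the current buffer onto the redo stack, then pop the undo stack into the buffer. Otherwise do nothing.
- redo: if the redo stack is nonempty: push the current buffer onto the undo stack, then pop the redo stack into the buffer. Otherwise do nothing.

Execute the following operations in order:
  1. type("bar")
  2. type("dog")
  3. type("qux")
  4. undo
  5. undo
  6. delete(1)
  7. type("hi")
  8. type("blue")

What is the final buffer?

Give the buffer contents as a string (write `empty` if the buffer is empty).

Answer: bahiblue

Derivation:
After op 1 (type): buf='bar' undo_depth=1 redo_depth=0
After op 2 (type): buf='bardog' undo_depth=2 redo_depth=0
After op 3 (type): buf='bardogqux' undo_depth=3 redo_depth=0
After op 4 (undo): buf='bardog' undo_depth=2 redo_depth=1
After op 5 (undo): buf='bar' undo_depth=1 redo_depth=2
After op 6 (delete): buf='ba' undo_depth=2 redo_depth=0
After op 7 (type): buf='bahi' undo_depth=3 redo_depth=0
After op 8 (type): buf='bahiblue' undo_depth=4 redo_depth=0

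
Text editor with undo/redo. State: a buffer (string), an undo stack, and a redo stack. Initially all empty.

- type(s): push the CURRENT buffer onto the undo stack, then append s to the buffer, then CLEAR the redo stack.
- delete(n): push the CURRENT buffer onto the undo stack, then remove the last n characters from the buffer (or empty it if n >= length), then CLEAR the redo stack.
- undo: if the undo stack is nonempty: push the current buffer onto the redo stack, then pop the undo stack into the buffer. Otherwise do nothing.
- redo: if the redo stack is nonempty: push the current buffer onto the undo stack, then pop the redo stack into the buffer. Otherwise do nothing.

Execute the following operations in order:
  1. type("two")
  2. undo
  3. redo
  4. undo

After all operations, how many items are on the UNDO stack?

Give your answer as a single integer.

After op 1 (type): buf='two' undo_depth=1 redo_depth=0
After op 2 (undo): buf='(empty)' undo_depth=0 redo_depth=1
After op 3 (redo): buf='two' undo_depth=1 redo_depth=0
After op 4 (undo): buf='(empty)' undo_depth=0 redo_depth=1

Answer: 0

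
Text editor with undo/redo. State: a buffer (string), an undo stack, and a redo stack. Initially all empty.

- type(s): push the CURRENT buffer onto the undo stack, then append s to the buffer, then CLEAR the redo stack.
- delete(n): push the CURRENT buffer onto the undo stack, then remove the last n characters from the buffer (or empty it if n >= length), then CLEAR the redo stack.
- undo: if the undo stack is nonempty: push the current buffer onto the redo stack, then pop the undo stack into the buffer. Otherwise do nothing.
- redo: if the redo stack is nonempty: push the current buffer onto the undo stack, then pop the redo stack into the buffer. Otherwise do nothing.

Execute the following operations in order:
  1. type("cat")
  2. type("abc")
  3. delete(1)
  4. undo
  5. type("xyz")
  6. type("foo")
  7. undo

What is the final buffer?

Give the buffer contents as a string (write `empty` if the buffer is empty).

After op 1 (type): buf='cat' undo_depth=1 redo_depth=0
After op 2 (type): buf='catabc' undo_depth=2 redo_depth=0
After op 3 (delete): buf='catab' undo_depth=3 redo_depth=0
After op 4 (undo): buf='catabc' undo_depth=2 redo_depth=1
After op 5 (type): buf='catabcxyz' undo_depth=3 redo_depth=0
After op 6 (type): buf='catabcxyzfoo' undo_depth=4 redo_depth=0
After op 7 (undo): buf='catabcxyz' undo_depth=3 redo_depth=1

Answer: catabcxyz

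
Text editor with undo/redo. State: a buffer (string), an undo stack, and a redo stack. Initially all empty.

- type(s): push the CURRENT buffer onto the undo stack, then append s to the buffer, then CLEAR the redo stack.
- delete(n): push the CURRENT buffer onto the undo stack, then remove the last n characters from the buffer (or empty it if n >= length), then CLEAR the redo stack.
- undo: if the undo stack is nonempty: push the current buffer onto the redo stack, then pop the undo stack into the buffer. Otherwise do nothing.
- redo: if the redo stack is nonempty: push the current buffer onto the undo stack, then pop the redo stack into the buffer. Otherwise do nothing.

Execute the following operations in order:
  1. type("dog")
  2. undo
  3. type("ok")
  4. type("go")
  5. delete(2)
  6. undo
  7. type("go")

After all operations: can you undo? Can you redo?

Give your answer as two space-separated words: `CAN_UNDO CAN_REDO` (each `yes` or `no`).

After op 1 (type): buf='dog' undo_depth=1 redo_depth=0
After op 2 (undo): buf='(empty)' undo_depth=0 redo_depth=1
After op 3 (type): buf='ok' undo_depth=1 redo_depth=0
After op 4 (type): buf='okgo' undo_depth=2 redo_depth=0
After op 5 (delete): buf='ok' undo_depth=3 redo_depth=0
After op 6 (undo): buf='okgo' undo_depth=2 redo_depth=1
After op 7 (type): buf='okgogo' undo_depth=3 redo_depth=0

Answer: yes no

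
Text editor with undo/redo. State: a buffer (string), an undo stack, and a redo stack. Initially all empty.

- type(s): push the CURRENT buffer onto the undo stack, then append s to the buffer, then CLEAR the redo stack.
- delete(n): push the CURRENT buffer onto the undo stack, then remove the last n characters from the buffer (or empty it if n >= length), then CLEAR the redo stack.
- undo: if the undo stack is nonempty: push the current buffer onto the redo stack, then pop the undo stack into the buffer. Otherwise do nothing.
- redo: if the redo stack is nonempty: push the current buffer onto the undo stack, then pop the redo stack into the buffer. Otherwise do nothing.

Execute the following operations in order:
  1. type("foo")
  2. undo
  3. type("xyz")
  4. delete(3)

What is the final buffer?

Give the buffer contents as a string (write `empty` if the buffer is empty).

Answer: empty

Derivation:
After op 1 (type): buf='foo' undo_depth=1 redo_depth=0
After op 2 (undo): buf='(empty)' undo_depth=0 redo_depth=1
After op 3 (type): buf='xyz' undo_depth=1 redo_depth=0
After op 4 (delete): buf='(empty)' undo_depth=2 redo_depth=0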